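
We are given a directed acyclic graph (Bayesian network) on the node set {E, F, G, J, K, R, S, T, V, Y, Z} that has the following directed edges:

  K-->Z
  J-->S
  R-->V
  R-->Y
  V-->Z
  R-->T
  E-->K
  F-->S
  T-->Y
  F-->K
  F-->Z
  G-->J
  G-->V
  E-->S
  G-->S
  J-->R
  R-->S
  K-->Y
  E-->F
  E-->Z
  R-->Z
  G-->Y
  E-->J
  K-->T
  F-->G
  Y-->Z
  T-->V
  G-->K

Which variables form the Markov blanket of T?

A node's Markov blanket = Pa ∪ Ch ∪ (parents of Ch other than the node itself).
T's children: V, Y.
Parents of T: K, R.
Other parents of T's children:
  V: G, R
  Y: G, K, R
So the Markov blanket of T is {G, K, R, V, Y}.

{G, K, R, V, Y}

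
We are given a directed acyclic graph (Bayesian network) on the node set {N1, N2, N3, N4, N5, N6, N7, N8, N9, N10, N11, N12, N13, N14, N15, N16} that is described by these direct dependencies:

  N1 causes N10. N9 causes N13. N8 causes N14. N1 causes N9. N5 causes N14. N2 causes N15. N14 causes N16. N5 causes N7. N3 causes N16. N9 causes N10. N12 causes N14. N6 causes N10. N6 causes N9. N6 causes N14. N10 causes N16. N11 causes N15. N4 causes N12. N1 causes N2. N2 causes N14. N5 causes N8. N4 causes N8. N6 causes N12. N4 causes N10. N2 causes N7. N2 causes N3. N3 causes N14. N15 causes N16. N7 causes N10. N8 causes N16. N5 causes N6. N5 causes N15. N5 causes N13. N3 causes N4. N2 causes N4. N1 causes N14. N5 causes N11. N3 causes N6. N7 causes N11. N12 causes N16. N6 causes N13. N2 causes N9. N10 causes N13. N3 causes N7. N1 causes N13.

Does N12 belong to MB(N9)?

No

By definition, MB(N9) is built from N9's parents, N9's children, and the co-parents of N9.
N9 has parents N1, N2, N6.
Ch(N9) = {N10, N13}.
Parents of each child, excluding N9:
  N10 also has parents N1, N4, N6, N7.
  N13's other parents are N1, N5, N6, N10.
MB(N9) = {N1, N2, N4, N5, N6, N7, N10, N13}; N12 is not in this set.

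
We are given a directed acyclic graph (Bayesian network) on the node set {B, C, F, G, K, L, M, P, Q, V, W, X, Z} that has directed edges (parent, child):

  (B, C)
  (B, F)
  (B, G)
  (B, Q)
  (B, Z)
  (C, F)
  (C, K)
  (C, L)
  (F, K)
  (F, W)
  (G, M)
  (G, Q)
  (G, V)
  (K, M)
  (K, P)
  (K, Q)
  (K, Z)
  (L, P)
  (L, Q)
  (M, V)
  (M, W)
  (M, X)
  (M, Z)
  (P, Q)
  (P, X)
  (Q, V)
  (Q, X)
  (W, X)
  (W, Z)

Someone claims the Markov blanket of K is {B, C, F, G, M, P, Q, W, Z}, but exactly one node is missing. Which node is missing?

L

Recall MB(v) = parents ∪ children ∪ spouses, where spouses are the other parents of v's children.
Pa(K) = {C, F}.
K has children M, P, Q, Z.
Co-parents of K (other parents of its children):
  M: G
  P: L
  Q: B, G, L, P
  Z: B, M, W
MB(K) = {B, C, F, G, L, M, P, Q, W, Z}.
Comparing with the claimed set, L is missing.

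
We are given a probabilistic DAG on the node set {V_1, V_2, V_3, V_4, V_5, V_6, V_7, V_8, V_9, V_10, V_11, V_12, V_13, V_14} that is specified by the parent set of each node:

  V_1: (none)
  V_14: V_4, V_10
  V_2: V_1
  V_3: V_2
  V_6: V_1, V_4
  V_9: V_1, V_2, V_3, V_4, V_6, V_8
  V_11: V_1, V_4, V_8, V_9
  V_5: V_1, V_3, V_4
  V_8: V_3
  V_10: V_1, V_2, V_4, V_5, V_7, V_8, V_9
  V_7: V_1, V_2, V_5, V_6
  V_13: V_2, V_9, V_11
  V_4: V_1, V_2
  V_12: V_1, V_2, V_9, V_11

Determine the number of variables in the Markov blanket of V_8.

10

V_8 has parent V_3.
Ch(V_8) = {V_9, V_10, V_11}.
Parents of each child, excluding V_8:
  parents(V_9) \ {V_8} = {V_1, V_2, V_3, V_4, V_6}.
  parents(V_10) \ {V_8} = {V_1, V_2, V_4, V_5, V_7, V_9}.
  V_11's other parents are V_1, V_4, V_9.
MB(V_8) = {V_1, V_2, V_3, V_4, V_5, V_6, V_7, V_9, V_10, V_11}, which has 10 nodes.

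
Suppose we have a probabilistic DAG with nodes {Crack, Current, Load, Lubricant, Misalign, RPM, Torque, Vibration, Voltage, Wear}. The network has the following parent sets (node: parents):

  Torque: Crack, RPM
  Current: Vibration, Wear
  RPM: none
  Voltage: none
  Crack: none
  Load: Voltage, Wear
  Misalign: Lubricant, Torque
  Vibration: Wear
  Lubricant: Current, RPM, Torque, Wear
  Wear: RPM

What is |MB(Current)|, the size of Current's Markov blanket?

Children of Current: Lubricant.
Current's parents: Vibration, Wear.
For each child, the remaining parents (spouses of Current):
  parents(Lubricant) \ {Current} = {RPM, Torque, Wear}.
MB(Current) = {Lubricant, RPM, Torque, Vibration, Wear}, which has 5 nodes.

5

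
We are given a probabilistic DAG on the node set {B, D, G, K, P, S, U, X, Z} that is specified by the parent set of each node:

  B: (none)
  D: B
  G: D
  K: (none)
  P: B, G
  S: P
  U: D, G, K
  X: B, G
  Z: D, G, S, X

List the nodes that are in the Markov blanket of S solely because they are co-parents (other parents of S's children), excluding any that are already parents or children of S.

Children of S: Z.
  Z also has parents D, G, X.
Excluding nodes already adjacent to S (P, Z), the co-parent-only contribution is {D, G, X}.

{D, G, X}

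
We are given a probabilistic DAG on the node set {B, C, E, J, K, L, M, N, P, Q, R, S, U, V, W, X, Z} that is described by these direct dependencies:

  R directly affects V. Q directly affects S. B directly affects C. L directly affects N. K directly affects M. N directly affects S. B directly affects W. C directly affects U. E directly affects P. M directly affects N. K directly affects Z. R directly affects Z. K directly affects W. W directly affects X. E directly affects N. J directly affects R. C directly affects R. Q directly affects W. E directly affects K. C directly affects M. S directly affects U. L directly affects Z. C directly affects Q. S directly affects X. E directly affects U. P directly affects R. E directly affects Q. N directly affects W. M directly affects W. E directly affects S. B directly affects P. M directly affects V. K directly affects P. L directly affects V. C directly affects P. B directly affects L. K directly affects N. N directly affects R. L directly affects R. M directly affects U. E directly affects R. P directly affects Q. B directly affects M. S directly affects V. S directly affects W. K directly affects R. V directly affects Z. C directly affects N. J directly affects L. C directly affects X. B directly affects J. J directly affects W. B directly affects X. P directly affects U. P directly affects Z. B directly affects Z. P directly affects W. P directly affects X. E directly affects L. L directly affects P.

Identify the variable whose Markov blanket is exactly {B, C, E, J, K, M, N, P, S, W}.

Q

The target node must have every member of {B, C, E, J, K, M, N, P, S, W} as a parent, child, or co-parent, and no others.
Parents of Q: C, E, P; children: S, W; co-parents: B, E, J, K, M, N, P, S.
These exactly cover the given set, so the node is Q.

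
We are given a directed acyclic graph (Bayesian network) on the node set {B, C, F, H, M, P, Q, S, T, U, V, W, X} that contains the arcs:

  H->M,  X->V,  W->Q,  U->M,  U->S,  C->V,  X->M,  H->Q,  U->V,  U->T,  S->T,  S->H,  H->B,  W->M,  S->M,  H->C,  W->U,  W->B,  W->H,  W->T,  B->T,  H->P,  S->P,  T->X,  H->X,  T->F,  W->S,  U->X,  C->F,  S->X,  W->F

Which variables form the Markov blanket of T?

A node's Markov blanket = Pa ∪ Ch ∪ (parents of Ch other than the node itself).
Pa(T) = {B, S, U, W}.
T has children F, X.
Co-parents of T (other parents of its children):
  F: C, W
  X: H, S, U
MB(T) = {B, C, F, H, S, U, W, X}.

{B, C, F, H, S, U, W, X}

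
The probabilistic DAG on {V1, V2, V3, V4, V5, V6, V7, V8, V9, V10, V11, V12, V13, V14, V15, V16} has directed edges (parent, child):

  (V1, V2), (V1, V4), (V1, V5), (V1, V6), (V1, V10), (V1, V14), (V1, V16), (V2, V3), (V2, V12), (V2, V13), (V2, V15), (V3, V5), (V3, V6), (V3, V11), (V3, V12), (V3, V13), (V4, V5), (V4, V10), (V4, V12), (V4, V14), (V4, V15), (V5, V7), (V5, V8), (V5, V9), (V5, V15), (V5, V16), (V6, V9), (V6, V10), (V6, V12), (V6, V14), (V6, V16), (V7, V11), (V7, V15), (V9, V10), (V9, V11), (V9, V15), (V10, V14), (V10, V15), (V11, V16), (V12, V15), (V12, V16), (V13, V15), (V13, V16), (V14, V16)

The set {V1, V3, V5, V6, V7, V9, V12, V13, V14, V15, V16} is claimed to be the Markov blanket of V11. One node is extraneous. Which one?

V15

The Markov blanket of a node is its parents, its children, and the other parents of its children.
Children of V11: V16.
Pa(V11) = {V3, V7, V9}.
Parents of each child, excluding V11:
  V16's other parents are V1, V5, V6, V12, V13, V14.
MB(V11) = {V1, V3, V5, V6, V7, V9, V12, V13, V14, V16}.
V15 is neither a parent, child, nor co-parent of V11, so it does not belong.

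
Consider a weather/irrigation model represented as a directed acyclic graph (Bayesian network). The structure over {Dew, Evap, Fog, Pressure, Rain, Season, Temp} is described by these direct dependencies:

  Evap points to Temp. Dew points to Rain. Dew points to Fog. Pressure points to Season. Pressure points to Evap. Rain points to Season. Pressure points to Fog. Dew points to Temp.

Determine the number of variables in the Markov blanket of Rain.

A node's Markov blanket = Pa ∪ Ch ∪ (parents of Ch other than the node itself).
Rain has parent Dew.
Ch(Rain) = {Season}.
Other parents of Rain's children:
  Season: Pressure
MB(Rain) = {Dew, Pressure, Season}, which has 3 nodes.

3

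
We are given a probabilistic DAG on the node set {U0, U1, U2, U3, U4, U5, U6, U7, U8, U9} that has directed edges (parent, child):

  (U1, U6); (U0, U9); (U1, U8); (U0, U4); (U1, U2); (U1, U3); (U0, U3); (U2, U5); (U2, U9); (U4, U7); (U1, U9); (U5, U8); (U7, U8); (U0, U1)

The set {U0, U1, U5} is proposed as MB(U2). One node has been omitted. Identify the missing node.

U9

Pa(U2) = {U1}.
U2 has children U5, U9.
For each child, the remaining parents (spouses of U2):
  U5 has no other parent.
  U9 also has parents U0, U1.
MB(U2) = {U0, U1, U5, U9}.
Comparing with the claimed set, U9 is missing.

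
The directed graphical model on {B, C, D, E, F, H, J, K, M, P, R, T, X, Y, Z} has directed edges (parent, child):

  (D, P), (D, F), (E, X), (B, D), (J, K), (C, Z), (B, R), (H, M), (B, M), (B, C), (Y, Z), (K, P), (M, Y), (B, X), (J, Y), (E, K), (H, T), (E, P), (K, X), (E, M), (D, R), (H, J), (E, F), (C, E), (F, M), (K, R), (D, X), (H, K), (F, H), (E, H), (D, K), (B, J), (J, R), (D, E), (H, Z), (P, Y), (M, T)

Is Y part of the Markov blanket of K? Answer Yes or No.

K's parents: D, E, H, J.
K's children: P, R, X.
Parents of each child, excluding K:
  P: D, E
  R: B, D, J
  X: B, D, E
MB(K) = {B, D, E, H, J, P, R, X}; Y is not in this set.

No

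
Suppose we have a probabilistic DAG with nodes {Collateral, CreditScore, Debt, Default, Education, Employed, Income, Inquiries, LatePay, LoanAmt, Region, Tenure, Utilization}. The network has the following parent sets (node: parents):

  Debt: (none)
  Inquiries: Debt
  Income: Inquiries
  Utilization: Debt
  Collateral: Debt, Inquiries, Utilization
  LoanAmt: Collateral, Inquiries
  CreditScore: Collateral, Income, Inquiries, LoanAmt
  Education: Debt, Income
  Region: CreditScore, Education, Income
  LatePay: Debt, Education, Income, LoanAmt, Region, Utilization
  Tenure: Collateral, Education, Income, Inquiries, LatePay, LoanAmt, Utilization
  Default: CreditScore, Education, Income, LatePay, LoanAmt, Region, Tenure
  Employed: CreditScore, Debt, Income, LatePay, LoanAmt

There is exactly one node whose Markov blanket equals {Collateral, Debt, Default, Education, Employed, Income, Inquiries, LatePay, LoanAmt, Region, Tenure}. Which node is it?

CreditScore

The target node must have every member of {Collateral, Debt, Default, Education, Employed, Income, Inquiries, LatePay, LoanAmt, Region, Tenure} as a parent, child, or co-parent, and no others.
Parents of CreditScore: Collateral, Income, Inquiries, LoanAmt; children: Default, Employed, Region; co-parents: Debt, Education, Income, LatePay, LoanAmt, Region, Tenure.
These exactly cover the given set, so the node is CreditScore.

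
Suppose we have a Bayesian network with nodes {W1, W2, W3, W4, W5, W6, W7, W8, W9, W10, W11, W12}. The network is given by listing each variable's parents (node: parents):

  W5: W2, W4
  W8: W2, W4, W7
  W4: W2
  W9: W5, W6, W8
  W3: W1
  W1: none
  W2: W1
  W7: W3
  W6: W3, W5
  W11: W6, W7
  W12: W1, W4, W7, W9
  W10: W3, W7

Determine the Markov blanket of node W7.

{W1, W2, W3, W4, W6, W8, W9, W10, W11, W12}

Recall MB(v) = parents ∪ children ∪ spouses, where spouses are the other parents of v's children.
W7 has parent W3.
Children of W7: W8, W10, W11, W12.
Parents of each child, excluding W7:
  W8 also has parents W2, W4.
  W10 also has parent W3.
  W11's other parent is W6.
  W12's other parents are W1, W4, W9.
Taking the union gives {W1, W2, W3, W4, W6, W8, W9, W10, W11, W12}.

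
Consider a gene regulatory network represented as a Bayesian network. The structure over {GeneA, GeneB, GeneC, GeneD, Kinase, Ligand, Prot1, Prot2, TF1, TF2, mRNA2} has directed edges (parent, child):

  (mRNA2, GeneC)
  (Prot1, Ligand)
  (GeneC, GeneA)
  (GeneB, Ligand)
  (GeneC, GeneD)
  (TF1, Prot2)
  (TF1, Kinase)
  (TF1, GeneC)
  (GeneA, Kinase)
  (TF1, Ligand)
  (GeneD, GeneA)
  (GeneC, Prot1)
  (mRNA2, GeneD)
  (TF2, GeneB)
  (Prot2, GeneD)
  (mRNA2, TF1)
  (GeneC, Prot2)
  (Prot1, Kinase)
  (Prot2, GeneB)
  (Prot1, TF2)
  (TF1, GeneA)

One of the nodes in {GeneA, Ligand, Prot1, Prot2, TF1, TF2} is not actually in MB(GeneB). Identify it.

A node's Markov blanket = Pa ∪ Ch ∪ (parents of Ch other than the node itself).
GeneB has child Ligand.
GeneB's parents: Prot2, TF2.
For each child, the remaining parents (spouses of GeneB):
  Ligand: Prot1, TF1
MB(GeneB) = {Ligand, Prot1, Prot2, TF1, TF2}.
GeneA is neither a parent, child, nor co-parent of GeneB, so it does not belong.

GeneA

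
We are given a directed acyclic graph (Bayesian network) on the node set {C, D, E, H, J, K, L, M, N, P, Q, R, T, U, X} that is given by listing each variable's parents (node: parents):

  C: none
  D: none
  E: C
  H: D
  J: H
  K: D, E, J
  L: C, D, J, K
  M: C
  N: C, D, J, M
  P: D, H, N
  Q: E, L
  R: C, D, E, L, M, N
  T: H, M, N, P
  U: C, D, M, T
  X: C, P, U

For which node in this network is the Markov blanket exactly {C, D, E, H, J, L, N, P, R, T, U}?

The target node must have every member of {C, D, E, H, J, L, N, P, R, T, U} as a parent, child, or co-parent, and no others.
Parents of M: C; children: N, R, T, U; co-parents: C, D, E, H, J, L, N, P, T.
These exactly cover the given set, so the node is M.

M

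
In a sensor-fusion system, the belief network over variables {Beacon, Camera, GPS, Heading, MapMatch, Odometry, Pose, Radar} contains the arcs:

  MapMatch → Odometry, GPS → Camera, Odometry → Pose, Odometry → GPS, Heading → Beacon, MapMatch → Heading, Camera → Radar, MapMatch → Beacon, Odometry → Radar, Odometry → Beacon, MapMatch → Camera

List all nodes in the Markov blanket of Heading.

Heading has parent MapMatch.
Ch(Heading) = {Beacon}.
Co-parents of Heading (other parents of its children):
  parents(Beacon) \ {Heading} = {MapMatch, Odometry}.
So the Markov blanket of Heading is {Beacon, MapMatch, Odometry}.

{Beacon, MapMatch, Odometry}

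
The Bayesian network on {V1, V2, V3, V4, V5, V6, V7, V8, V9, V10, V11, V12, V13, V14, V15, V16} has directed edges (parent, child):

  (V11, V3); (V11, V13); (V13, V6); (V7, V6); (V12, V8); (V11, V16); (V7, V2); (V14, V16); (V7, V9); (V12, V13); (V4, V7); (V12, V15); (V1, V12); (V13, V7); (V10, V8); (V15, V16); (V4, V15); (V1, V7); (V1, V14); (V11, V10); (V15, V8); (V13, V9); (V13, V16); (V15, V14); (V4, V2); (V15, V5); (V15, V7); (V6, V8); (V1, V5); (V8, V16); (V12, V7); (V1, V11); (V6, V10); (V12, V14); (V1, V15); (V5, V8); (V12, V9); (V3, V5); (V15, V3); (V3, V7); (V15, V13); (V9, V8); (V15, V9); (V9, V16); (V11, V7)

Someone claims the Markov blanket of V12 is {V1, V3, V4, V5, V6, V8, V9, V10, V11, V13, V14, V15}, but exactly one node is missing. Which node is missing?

V7

By definition, MB(V12) is built from V12's parents, V12's children, and the co-parents of V12.
V12 has parent V1.
Children of V12: V7, V8, V9, V13, V14, V15.
For each child, the remaining parents (spouses of V12):
  parents(V15) \ {V12} = {V1, V4}.
  V13's other parents are V11, V15.
  parents(V14) \ {V12} = {V1, V15}.
  V7's other parents are V1, V3, V4, V11, V13, V15.
  parents(V9) \ {V12} = {V7, V13, V15}.
  V8's other parents are V5, V6, V9, V10, V15.
MB(V12) = {V1, V3, V4, V5, V6, V7, V8, V9, V10, V11, V13, V14, V15}.
Comparing with the claimed set, V7 is missing.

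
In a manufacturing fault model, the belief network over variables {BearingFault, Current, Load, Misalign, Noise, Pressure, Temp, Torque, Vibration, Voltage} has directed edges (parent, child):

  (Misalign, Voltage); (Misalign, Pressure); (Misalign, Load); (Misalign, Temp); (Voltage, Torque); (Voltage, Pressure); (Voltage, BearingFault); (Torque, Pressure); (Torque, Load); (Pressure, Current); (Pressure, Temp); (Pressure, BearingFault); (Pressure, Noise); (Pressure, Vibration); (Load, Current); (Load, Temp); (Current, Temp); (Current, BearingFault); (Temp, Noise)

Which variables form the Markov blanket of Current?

The Markov blanket of a node is its parents, its children, and the other parents of its children.
Current has parents Load, Pressure.
Ch(Current) = {BearingFault, Temp}.
Parents of each child, excluding Current:
  Temp's other parents are Load, Misalign, Pressure.
  BearingFault's other parents are Pressure, Voltage.
MB(Current) = {BearingFault, Load, Misalign, Pressure, Temp, Voltage}.

{BearingFault, Load, Misalign, Pressure, Temp, Voltage}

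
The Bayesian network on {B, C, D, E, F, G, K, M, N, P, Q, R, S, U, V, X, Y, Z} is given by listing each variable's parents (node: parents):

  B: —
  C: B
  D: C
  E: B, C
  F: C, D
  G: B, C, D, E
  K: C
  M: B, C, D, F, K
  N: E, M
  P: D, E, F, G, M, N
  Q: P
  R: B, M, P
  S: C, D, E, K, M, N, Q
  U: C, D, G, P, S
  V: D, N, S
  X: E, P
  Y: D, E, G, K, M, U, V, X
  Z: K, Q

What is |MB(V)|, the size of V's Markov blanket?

10

Recall MB(v) = parents ∪ children ∪ spouses, where spouses are the other parents of v's children.
V has parents D, N, S.
Ch(V) = {Y}.
Other parents of V's children:
  Y: D, E, G, K, M, U, X
MB(V) = {D, E, G, K, M, N, S, U, X, Y}, which has 10 nodes.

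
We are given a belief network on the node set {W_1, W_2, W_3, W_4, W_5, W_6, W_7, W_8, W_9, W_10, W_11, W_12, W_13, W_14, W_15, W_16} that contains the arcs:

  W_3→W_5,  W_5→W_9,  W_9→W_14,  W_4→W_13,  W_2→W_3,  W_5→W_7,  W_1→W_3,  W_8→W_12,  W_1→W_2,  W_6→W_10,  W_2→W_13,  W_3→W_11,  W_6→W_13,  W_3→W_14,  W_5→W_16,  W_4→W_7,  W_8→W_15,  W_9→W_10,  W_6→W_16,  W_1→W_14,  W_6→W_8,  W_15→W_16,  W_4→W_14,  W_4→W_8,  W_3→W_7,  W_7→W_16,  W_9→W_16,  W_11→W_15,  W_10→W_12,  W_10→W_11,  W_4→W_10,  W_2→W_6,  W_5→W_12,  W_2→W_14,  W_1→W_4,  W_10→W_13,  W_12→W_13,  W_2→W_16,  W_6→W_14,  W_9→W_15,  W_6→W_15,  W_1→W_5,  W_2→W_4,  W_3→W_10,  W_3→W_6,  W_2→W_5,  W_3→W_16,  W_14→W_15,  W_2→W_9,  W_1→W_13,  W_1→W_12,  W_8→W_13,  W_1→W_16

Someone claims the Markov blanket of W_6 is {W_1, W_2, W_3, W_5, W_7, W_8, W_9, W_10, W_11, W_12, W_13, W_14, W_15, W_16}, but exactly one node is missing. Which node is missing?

By definition, MB(W_6) is built from W_6's parents, W_6's children, and the co-parents of W_6.
W_6's parents: W_2, W_3.
W_6 has children W_8, W_10, W_13, W_14, W_15, W_16.
Other parents of W_6's children:
  W_8: W_4
  W_10: W_3, W_4, W_9
  W_13: W_1, W_2, W_4, W_8, W_10, W_12
  W_14: W_1, W_2, W_3, W_4, W_9
  W_15: W_8, W_9, W_11, W_14
  W_16: W_1, W_2, W_3, W_5, W_7, W_9, W_15
MB(W_6) = {W_1, W_2, W_3, W_4, W_5, W_7, W_8, W_9, W_10, W_11, W_12, W_13, W_14, W_15, W_16}.
Comparing with the claimed set, W_4 is missing.

W_4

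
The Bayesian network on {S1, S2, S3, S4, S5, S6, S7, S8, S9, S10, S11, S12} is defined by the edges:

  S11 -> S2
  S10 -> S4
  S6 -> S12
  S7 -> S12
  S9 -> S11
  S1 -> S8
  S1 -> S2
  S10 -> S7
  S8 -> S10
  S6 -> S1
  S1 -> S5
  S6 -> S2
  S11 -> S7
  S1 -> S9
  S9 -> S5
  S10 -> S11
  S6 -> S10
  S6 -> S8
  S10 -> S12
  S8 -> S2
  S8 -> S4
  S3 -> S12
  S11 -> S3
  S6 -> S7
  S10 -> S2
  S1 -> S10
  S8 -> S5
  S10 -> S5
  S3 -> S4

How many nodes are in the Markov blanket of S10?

11

Recall MB(v) = parents ∪ children ∪ spouses, where spouses are the other parents of v's children.
Parents of S10: S1, S6, S8.
S10's children: S2, S4, S5, S7, S11, S12.
For each child, the remaining parents (spouses of S10):
  parents(S11) \ {S10} = {S9}.
  S2's other parents are S1, S6, S8, S11.
  S7 also has parents S6, S11.
  parents(S5) \ {S10} = {S1, S8, S9}.
  S4's other parents are S3, S8.
  S12 also has parents S3, S6, S7.
MB(S10) = {S1, S2, S3, S4, S5, S6, S7, S8, S9, S11, S12}, which has 11 nodes.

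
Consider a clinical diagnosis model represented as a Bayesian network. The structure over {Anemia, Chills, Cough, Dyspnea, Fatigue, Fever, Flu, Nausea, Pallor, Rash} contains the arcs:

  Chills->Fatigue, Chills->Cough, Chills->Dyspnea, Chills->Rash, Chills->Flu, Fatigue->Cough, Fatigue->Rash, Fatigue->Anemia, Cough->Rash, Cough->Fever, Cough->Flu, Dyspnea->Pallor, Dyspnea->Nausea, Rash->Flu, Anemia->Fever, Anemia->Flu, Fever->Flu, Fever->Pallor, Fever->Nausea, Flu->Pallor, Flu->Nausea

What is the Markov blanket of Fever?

The Markov blanket of a node is its parents, its children, and the other parents of its children.
Parents of Fever: Anemia, Cough.
Ch(Fever) = {Flu, Nausea, Pallor}.
Parents of each child, excluding Fever:
  Flu: Anemia, Chills, Cough, Rash
  Pallor: Dyspnea, Flu
  Nausea: Dyspnea, Flu
MB(Fever) = {Anemia, Chills, Cough, Dyspnea, Flu, Nausea, Pallor, Rash}.

{Anemia, Chills, Cough, Dyspnea, Flu, Nausea, Pallor, Rash}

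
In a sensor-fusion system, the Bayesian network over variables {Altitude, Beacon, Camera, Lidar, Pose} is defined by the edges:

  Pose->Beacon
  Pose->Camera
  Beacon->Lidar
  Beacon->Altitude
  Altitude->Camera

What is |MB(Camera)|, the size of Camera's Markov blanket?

2

Recall MB(v) = parents ∪ children ∪ spouses, where spouses are the other parents of v's children.
Camera has no children.
Pa(Camera) = {Altitude, Pose}.
Camera has no children, so there are no co-parents.
MB(Camera) = {Altitude, Pose}, which has 2 nodes.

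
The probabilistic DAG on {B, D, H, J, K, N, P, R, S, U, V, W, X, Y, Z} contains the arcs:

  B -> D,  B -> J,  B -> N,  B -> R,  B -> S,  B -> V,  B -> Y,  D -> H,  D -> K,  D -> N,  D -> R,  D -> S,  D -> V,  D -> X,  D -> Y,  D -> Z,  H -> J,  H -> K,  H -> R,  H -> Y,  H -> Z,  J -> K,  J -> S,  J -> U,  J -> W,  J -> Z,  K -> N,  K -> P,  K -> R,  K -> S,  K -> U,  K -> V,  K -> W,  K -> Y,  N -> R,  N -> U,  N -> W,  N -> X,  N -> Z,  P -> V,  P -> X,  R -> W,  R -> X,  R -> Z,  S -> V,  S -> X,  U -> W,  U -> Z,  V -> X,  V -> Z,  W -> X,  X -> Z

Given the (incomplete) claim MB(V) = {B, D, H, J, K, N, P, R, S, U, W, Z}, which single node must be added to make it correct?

X

By definition, MB(V) is built from V's parents, V's children, and the co-parents of V.
Pa(V) = {B, D, K, P, S}.
V has children X, Z.
Parents of each child, excluding V:
  X: D, N, P, R, S, W
  Z: D, H, J, N, R, U, X
MB(V) = {B, D, H, J, K, N, P, R, S, U, W, X, Z}.
Comparing with the claimed set, X is missing.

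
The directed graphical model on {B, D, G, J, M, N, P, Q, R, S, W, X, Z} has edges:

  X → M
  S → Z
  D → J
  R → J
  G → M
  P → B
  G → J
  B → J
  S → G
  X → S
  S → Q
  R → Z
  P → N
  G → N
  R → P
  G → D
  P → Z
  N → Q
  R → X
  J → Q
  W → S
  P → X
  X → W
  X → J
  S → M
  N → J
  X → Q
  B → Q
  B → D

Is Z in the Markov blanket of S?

Z is a child of S.
So Z ∈ MB(S).

Yes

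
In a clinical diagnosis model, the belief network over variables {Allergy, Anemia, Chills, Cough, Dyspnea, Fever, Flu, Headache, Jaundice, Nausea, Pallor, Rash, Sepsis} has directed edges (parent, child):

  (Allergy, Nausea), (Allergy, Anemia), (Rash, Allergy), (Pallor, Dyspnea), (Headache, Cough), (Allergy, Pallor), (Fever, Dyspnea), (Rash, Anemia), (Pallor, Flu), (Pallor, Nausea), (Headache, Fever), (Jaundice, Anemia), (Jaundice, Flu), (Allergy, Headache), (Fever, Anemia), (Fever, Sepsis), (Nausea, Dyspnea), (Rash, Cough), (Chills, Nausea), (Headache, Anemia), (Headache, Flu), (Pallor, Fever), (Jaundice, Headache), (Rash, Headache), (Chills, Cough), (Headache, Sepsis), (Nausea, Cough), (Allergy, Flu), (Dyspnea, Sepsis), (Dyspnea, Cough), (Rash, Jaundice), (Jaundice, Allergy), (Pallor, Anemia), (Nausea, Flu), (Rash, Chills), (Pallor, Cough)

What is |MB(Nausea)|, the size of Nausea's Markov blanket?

10

A node's Markov blanket = Pa ∪ Ch ∪ (parents of Ch other than the node itself).
Nausea's parents: Allergy, Chills, Pallor.
Ch(Nausea) = {Cough, Dyspnea, Flu}.
Parents of each child, excluding Nausea:
  Dyspnea's other parents are Fever, Pallor.
  Flu's other parents are Allergy, Headache, Jaundice, Pallor.
  Cough's other parents are Chills, Dyspnea, Headache, Pallor, Rash.
MB(Nausea) = {Allergy, Chills, Cough, Dyspnea, Fever, Flu, Headache, Jaundice, Pallor, Rash}, which has 10 nodes.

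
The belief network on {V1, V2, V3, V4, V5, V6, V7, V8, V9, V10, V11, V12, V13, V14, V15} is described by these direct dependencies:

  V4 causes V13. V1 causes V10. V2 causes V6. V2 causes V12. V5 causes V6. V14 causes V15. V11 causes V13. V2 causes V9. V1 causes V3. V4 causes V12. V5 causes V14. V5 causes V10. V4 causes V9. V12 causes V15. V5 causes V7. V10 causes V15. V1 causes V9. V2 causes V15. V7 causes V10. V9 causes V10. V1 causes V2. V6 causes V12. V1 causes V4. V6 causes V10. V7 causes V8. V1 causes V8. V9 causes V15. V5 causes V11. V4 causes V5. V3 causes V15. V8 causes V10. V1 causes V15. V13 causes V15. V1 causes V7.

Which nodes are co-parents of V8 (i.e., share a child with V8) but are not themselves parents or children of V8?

{V5, V6, V9}

Children of V8: V10.
  parents(V10) \ {V8} = {V1, V5, V6, V7, V9}.
Excluding nodes already adjacent to V8 (V1, V7, V10), the co-parent-only contribution is {V5, V6, V9}.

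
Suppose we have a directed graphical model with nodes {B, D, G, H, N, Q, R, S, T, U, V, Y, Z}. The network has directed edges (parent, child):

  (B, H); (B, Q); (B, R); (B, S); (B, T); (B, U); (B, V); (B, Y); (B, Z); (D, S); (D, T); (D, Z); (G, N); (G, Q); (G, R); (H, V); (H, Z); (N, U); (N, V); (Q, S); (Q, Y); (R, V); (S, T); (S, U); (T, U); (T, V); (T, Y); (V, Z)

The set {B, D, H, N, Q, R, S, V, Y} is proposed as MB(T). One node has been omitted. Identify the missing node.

U

Parents of T: B, D, S.
T's children: U, V, Y.
Parents of each child, excluding T:
  parents(U) \ {T} = {B, N, S}.
  V's other parents are B, H, N, R.
  Y also has parents B, Q.
MB(T) = {B, D, H, N, Q, R, S, U, V, Y}.
Comparing with the claimed set, U is missing.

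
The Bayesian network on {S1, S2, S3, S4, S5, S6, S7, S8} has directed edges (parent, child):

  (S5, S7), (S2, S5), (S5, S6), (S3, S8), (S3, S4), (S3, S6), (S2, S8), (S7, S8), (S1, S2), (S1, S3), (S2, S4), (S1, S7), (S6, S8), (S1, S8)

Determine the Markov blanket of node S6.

Recall MB(v) = parents ∪ children ∪ spouses, where spouses are the other parents of v's children.
S6's parents: S3, S5.
Ch(S6) = {S8}.
Other parents of S6's children:
  S8 also has parents S1, S2, S3, S7.
So the Markov blanket of S6 is {S1, S2, S3, S5, S7, S8}.

{S1, S2, S3, S5, S7, S8}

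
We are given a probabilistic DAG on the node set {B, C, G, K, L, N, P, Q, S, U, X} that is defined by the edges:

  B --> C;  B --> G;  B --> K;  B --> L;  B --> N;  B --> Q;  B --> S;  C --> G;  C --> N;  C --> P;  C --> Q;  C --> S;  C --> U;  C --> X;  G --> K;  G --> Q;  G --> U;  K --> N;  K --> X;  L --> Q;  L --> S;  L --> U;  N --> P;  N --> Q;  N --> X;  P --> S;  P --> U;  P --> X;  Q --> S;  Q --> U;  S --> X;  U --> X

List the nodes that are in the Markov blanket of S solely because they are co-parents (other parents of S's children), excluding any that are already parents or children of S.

{K, N, U}

Children of S: X.
  X also has parents C, K, N, P, U.
Excluding nodes already adjacent to S (B, C, L, P, Q, X), the co-parent-only contribution is {K, N, U}.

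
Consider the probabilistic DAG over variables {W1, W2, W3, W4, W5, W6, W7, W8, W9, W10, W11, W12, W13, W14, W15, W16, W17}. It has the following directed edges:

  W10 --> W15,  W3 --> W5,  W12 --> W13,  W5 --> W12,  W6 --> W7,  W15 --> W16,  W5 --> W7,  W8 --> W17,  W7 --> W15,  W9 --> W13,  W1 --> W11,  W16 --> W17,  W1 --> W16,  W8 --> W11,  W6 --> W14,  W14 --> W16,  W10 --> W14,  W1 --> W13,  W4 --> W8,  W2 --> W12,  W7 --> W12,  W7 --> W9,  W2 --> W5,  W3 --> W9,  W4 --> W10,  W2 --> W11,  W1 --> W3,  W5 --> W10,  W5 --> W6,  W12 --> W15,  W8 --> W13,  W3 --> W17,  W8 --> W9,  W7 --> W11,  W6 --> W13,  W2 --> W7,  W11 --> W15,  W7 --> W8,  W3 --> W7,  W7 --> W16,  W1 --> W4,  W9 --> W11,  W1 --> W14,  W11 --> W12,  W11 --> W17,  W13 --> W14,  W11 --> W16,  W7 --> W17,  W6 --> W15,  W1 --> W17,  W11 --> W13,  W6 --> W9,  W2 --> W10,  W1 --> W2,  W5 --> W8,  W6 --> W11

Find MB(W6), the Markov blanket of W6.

{W1, W2, W3, W5, W7, W8, W9, W10, W11, W12, W13, W14, W15}

Ch(W6) = {W7, W9, W11, W13, W14, W15}.
W6 has parent W5.
Other parents of W6's children:
  W7: W2, W3, W5
  W9: W3, W7, W8
  W11: W1, W2, W7, W8, W9
  W13: W1, W8, W9, W11, W12
  W14: W1, W10, W13
  W15: W7, W10, W11, W12
Taking the union gives {W1, W2, W3, W5, W7, W8, W9, W10, W11, W12, W13, W14, W15}.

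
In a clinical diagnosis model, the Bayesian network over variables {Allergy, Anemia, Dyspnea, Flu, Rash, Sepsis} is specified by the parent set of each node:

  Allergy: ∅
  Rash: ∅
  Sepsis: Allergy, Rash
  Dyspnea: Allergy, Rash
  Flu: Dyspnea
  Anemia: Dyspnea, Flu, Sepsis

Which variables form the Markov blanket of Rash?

{Allergy, Dyspnea, Sepsis}

Ch(Rash) = {Dyspnea, Sepsis}.
Rash has no parents.
Other parents of Rash's children:
  Sepsis's other parent is Allergy.
  parents(Dyspnea) \ {Rash} = {Allergy}.
Taking the union gives {Allergy, Dyspnea, Sepsis}.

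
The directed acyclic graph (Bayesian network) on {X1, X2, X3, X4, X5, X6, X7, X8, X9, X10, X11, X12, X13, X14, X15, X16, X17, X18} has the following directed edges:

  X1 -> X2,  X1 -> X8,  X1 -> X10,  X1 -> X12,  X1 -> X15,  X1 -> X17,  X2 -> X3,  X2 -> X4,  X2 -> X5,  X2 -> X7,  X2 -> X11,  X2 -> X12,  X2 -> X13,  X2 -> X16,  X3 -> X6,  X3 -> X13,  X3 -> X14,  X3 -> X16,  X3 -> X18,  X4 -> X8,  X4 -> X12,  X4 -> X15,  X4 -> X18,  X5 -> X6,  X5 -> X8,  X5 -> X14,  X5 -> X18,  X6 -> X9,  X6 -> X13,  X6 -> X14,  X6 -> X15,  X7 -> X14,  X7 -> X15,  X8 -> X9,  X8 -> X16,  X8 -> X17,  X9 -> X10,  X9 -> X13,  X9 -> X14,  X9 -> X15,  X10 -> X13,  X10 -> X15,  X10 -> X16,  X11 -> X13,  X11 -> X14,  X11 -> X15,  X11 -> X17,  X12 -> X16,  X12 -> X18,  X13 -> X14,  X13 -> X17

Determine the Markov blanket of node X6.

{X1, X2, X3, X4, X5, X7, X8, X9, X10, X11, X13, X14, X15}

A node's Markov blanket = Pa ∪ Ch ∪ (parents of Ch other than the node itself).
Parents of X6: X3, X5.
Ch(X6) = {X9, X13, X14, X15}.
Other parents of X6's children:
  X9: X8
  X13: X2, X3, X9, X10, X11
  X14: X3, X5, X7, X9, X11, X13
  X15: X1, X4, X7, X9, X10, X11
MB(X6) = {X1, X2, X3, X4, X5, X7, X8, X9, X10, X11, X13, X14, X15}.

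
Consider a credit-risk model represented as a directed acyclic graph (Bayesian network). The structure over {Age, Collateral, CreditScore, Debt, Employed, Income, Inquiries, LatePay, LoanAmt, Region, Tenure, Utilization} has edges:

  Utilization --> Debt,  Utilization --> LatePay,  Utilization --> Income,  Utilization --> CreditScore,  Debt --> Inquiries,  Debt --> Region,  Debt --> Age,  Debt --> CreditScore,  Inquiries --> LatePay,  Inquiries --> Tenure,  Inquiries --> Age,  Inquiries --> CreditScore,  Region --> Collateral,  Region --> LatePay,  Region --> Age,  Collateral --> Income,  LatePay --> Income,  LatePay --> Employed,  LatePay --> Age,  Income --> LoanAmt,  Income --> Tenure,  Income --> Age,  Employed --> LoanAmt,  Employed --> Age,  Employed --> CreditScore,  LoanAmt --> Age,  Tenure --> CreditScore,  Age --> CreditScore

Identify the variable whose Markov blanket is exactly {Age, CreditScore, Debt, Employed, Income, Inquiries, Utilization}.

Tenure

The target node must have every member of {Age, CreditScore, Debt, Employed, Income, Inquiries, Utilization} as a parent, child, or co-parent, and no others.
Parents of Tenure: Income, Inquiries; children: CreditScore; co-parents: Age, Debt, Employed, Inquiries, Utilization.
These exactly cover the given set, so the node is Tenure.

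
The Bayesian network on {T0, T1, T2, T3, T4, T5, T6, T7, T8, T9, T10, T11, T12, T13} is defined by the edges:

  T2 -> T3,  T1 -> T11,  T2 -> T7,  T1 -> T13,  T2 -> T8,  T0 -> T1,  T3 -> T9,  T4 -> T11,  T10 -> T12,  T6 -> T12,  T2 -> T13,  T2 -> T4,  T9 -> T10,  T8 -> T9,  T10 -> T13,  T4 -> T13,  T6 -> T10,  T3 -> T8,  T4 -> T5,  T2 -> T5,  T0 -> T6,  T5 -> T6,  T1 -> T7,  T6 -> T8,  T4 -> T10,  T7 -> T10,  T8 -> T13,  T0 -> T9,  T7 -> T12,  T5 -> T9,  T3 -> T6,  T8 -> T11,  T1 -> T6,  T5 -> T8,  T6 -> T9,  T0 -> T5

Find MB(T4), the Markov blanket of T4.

{T0, T1, T2, T5, T6, T7, T8, T9, T10, T11, T13}

T4 has parent T2.
T4's children: T5, T10, T11, T13.
Other parents of T4's children:
  T5: T0, T2
  T10: T6, T7, T9
  T11: T1, T8
  T13: T1, T2, T8, T10
Taking the union gives {T0, T1, T2, T5, T6, T7, T8, T9, T10, T11, T13}.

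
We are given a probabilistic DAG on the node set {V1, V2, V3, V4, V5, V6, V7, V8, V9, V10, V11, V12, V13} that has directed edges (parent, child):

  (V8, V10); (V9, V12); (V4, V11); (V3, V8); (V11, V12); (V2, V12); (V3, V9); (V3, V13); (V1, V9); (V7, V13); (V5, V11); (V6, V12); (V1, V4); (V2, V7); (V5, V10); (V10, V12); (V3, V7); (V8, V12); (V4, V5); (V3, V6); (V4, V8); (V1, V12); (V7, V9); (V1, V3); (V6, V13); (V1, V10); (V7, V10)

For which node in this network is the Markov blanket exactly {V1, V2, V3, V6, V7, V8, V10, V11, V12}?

The target node must have every member of {V1, V2, V3, V6, V7, V8, V10, V11, V12} as a parent, child, or co-parent, and no others.
Parents of V9: V1, V3, V7; children: V12; co-parents: V1, V2, V6, V8, V10, V11.
These exactly cover the given set, so the node is V9.

V9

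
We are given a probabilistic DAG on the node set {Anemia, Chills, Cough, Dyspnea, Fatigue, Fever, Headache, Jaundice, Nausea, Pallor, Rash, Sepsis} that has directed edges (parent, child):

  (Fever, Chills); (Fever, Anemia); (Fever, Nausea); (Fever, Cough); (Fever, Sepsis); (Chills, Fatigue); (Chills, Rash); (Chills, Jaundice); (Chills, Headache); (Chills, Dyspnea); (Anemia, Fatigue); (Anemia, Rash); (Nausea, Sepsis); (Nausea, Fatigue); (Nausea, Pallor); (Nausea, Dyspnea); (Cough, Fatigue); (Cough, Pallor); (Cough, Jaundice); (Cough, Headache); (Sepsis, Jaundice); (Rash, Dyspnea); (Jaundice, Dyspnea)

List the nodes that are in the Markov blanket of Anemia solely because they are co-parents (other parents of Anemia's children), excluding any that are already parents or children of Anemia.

Children of Anemia: Fatigue, Rash.
  Fatigue's other parents are Chills, Cough, Nausea.
  Rash's other parent is Chills.
Excluding nodes already adjacent to Anemia (Fatigue, Fever, Rash), the co-parent-only contribution is {Chills, Cough, Nausea}.

{Chills, Cough, Nausea}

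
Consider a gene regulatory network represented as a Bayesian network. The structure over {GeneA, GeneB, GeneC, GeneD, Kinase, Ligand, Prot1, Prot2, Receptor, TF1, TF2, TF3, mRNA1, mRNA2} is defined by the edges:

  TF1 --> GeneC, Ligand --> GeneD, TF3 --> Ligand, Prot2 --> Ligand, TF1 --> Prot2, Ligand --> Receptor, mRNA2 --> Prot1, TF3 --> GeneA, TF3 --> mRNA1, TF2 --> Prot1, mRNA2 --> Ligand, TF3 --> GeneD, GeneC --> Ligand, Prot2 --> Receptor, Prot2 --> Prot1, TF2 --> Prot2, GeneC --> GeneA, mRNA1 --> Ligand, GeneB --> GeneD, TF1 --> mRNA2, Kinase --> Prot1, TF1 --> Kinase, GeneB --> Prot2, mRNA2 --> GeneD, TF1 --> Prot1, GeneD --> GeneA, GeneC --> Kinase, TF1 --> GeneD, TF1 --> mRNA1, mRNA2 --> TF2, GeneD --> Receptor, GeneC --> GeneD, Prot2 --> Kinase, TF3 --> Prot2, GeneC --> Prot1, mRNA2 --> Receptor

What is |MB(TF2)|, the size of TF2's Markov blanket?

8

By definition, MB(TF2) is built from TF2's parents, TF2's children, and the co-parents of TF2.
TF2 has parent mRNA2.
Ch(TF2) = {Prot1, Prot2}.
For each child, the remaining parents (spouses of TF2):
  Prot2's other parents are GeneB, TF1, TF3.
  parents(Prot1) \ {TF2} = {GeneC, Kinase, Prot2, TF1, mRNA2}.
MB(TF2) = {GeneB, GeneC, Kinase, Prot1, Prot2, TF1, TF3, mRNA2}, which has 8 nodes.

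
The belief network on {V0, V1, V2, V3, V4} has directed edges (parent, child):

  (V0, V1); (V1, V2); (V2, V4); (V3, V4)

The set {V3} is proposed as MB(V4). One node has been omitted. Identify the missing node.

The Markov blanket of a node is its parents, its children, and the other parents of its children.
Parents of V4: V2, V3.
Children of V4: none.
V4 has no children, so there are no co-parents.
MB(V4) = {V2, V3}.
Comparing with the claimed set, V2 is missing.

V2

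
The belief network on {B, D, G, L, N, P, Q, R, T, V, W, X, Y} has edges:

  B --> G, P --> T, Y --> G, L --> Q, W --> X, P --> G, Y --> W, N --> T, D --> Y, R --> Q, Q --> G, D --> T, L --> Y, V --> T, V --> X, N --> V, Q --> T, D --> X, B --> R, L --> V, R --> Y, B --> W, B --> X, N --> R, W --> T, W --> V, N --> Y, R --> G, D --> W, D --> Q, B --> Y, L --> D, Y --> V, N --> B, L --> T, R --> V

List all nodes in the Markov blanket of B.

{D, G, L, N, P, Q, R, V, W, X, Y}

B's children: G, R, W, X, Y.
B's parents: N.
For each child, the remaining parents (spouses of B):
  R also has parent N.
  parents(Y) \ {B} = {D, L, N, R}.
  W also has parents D, Y.
  X's other parents are D, V, W.
  G's other parents are P, Q, R, Y.
So the Markov blanket of B is {D, G, L, N, P, Q, R, V, W, X, Y}.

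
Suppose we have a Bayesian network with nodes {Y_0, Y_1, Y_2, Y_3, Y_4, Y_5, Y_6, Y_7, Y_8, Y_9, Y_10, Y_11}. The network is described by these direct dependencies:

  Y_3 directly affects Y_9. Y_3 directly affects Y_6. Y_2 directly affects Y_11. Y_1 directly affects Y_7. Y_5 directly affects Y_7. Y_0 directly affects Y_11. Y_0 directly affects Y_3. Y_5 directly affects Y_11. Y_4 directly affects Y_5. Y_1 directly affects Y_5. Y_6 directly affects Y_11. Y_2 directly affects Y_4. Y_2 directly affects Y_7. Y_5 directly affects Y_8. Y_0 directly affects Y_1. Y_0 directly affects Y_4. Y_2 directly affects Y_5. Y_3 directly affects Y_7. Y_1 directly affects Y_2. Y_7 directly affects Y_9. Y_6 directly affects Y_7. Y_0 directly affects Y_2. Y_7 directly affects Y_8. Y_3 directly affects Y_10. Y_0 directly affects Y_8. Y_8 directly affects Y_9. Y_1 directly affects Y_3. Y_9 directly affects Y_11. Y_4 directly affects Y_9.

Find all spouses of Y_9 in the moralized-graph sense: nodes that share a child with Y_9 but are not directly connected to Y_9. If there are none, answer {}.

{Y_0, Y_2, Y_5, Y_6}

Children of Y_9: Y_11.
  Y_11: Y_0, Y_2, Y_5, Y_6
Excluding nodes already adjacent to Y_9 (Y_3, Y_4, Y_7, Y_8, Y_11), the co-parent-only contribution is {Y_0, Y_2, Y_5, Y_6}.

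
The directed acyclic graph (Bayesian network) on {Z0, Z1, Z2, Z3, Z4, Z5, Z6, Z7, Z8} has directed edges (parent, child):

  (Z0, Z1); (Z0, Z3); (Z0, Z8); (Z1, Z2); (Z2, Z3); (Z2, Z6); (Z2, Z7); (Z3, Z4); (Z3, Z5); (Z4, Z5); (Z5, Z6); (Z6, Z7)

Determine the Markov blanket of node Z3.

{Z0, Z2, Z4, Z5}

Parents of Z3: Z0, Z2.
Ch(Z3) = {Z4, Z5}.
Parents of each child, excluding Z3:
  Z4 has no other parent.
  Z5's other parent is Z4.
Union: {Z0, Z2} ∪ {Z4, Z5} ∪ {Z4} = {Z0, Z2, Z4, Z5}.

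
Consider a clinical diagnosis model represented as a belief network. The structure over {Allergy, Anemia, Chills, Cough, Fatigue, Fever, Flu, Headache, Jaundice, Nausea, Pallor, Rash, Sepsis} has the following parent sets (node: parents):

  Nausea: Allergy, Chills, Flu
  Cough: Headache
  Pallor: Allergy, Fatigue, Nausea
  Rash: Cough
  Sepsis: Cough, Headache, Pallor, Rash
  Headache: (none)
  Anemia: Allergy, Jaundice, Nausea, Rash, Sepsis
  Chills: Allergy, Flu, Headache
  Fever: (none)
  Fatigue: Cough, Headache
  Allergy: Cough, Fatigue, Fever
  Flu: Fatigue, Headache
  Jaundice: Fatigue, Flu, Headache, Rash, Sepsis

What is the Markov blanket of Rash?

{Allergy, Anemia, Cough, Fatigue, Flu, Headache, Jaundice, Nausea, Pallor, Sepsis}

Parents of Rash: Cough.
Rash has children Anemia, Jaundice, Sepsis.
Co-parents of Rash (other parents of its children):
  Sepsis: Cough, Headache, Pallor
  Jaundice: Fatigue, Flu, Headache, Sepsis
  Anemia: Allergy, Jaundice, Nausea, Sepsis
Union: {Cough} ∪ {Anemia, Jaundice, Sepsis} ∪ {Allergy, Cough, Fatigue, Flu, Headache, Jaundice, Nausea, Pallor, Sepsis} = {Allergy, Anemia, Cough, Fatigue, Flu, Headache, Jaundice, Nausea, Pallor, Sepsis}.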